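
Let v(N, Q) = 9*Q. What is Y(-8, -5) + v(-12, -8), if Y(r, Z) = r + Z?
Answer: -85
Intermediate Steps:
Y(r, Z) = Z + r
Y(-8, -5) + v(-12, -8) = (-5 - 8) + 9*(-8) = -13 - 72 = -85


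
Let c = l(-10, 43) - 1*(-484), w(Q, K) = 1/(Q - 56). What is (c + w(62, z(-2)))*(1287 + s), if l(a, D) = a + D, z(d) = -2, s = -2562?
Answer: -1318775/2 ≈ -6.5939e+5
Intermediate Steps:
w(Q, K) = 1/(-56 + Q)
l(a, D) = D + a
c = 517 (c = (43 - 10) - 1*(-484) = 33 + 484 = 517)
(c + w(62, z(-2)))*(1287 + s) = (517 + 1/(-56 + 62))*(1287 - 2562) = (517 + 1/6)*(-1275) = (517 + ⅙)*(-1275) = (3103/6)*(-1275) = -1318775/2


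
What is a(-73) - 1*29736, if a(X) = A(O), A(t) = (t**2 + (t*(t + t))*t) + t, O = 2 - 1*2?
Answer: -29736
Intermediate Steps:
O = 0 (O = 2 - 2 = 0)
A(t) = t + t**2 + 2*t**3 (A(t) = (t**2 + (t*(2*t))*t) + t = (t**2 + (2*t**2)*t) + t = (t**2 + 2*t**3) + t = t + t**2 + 2*t**3)
a(X) = 0 (a(X) = 0*(1 + 0 + 2*0**2) = 0*(1 + 0 + 2*0) = 0*(1 + 0 + 0) = 0*1 = 0)
a(-73) - 1*29736 = 0 - 1*29736 = 0 - 29736 = -29736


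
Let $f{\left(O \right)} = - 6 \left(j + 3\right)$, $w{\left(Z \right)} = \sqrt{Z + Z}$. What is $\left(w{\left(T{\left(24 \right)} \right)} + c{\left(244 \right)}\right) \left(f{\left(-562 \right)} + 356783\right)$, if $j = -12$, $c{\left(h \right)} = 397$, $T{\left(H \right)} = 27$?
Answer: $141664289 + 1070511 \sqrt{6} \approx 1.4429 \cdot 10^{8}$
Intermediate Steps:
$w{\left(Z \right)} = \sqrt{2} \sqrt{Z}$ ($w{\left(Z \right)} = \sqrt{2 Z} = \sqrt{2} \sqrt{Z}$)
$f{\left(O \right)} = 54$ ($f{\left(O \right)} = - 6 \left(-12 + 3\right) = \left(-6\right) \left(-9\right) = 54$)
$\left(w{\left(T{\left(24 \right)} \right)} + c{\left(244 \right)}\right) \left(f{\left(-562 \right)} + 356783\right) = \left(\sqrt{2} \sqrt{27} + 397\right) \left(54 + 356783\right) = \left(\sqrt{2} \cdot 3 \sqrt{3} + 397\right) 356837 = \left(3 \sqrt{6} + 397\right) 356837 = \left(397 + 3 \sqrt{6}\right) 356837 = 141664289 + 1070511 \sqrt{6}$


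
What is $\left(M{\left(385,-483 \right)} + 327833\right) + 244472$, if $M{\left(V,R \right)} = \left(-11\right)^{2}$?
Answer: $572426$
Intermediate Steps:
$M{\left(V,R \right)} = 121$
$\left(M{\left(385,-483 \right)} + 327833\right) + 244472 = \left(121 + 327833\right) + 244472 = 327954 + 244472 = 572426$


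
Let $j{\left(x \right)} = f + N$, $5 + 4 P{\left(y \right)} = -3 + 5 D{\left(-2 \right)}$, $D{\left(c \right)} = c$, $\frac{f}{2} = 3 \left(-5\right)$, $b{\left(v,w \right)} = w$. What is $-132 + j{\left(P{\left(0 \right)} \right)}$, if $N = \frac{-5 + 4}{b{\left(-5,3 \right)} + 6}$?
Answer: $- \frac{1459}{9} \approx -162.11$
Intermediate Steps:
$f = -30$ ($f = 2 \cdot 3 \left(-5\right) = 2 \left(-15\right) = -30$)
$N = - \frac{1}{9}$ ($N = \frac{-5 + 4}{3 + 6} = - \frac{1}{9} \approx -0.11111$)
$P{\left(y \right)} = - \frac{9}{2}$ ($P{\left(y \right)} = - \frac{5}{4} + \frac{-3 + 5 \left(-2\right)}{4} = - \frac{5}{4} + \frac{-3 - 10}{4} = - \frac{5}{4} + \frac{1}{4} \left(-13\right) = - \frac{5}{4} - \frac{13}{4} = - \frac{9}{2}$)
$j{\left(x \right)} = - \frac{271}{9}$ ($j{\left(x \right)} = -30 - \frac{1}{9} = - \frac{271}{9}$)
$-132 + j{\left(P{\left(0 \right)} \right)} = -132 - \frac{271}{9} = - \frac{1459}{9}$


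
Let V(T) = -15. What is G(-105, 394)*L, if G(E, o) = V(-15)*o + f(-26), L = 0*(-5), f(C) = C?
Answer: 0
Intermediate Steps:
L = 0
G(E, o) = -26 - 15*o (G(E, o) = -15*o - 26 = -26 - 15*o)
G(-105, 394)*L = (-26 - 15*394)*0 = (-26 - 5910)*0 = -5936*0 = 0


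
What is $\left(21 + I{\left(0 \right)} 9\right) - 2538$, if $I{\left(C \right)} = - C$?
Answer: $-2517$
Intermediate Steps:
$\left(21 + I{\left(0 \right)} 9\right) - 2538 = \left(21 + \left(-1\right) 0 \cdot 9\right) - 2538 = \left(21 + 0 \cdot 9\right) - 2538 = \left(21 + 0\right) - 2538 = 21 - 2538 = -2517$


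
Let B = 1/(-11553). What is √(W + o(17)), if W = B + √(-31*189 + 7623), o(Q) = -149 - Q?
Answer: 17*I*√57268221/11553 ≈ 11.136*I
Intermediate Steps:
B = -1/11553 ≈ -8.6558e-5
W = 485225/11553 (W = -1/11553 + √(-31*189 + 7623) = -1/11553 + √(-5859 + 7623) = -1/11553 + √1764 = -1/11553 + 42 = 485225/11553 ≈ 42.000)
√(W + o(17)) = √(485225/11553 + (-149 - 1*17)) = √(485225/11553 + (-149 - 17)) = √(485225/11553 - 166) = √(-1432573/11553) = 17*I*√57268221/11553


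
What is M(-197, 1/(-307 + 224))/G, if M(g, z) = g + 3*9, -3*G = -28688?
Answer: -255/14344 ≈ -0.017777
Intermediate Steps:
G = 28688/3 (G = -⅓*(-28688) = 28688/3 ≈ 9562.7)
M(g, z) = 27 + g (M(g, z) = g + 27 = 27 + g)
M(-197, 1/(-307 + 224))/G = (27 - 197)/(28688/3) = -170*3/28688 = -255/14344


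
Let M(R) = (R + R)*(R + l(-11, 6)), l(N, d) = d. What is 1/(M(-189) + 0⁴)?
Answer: 1/69174 ≈ 1.4456e-5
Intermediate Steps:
M(R) = 2*R*(6 + R) (M(R) = (R + R)*(R + 6) = (2*R)*(6 + R) = 2*R*(6 + R))
1/(M(-189) + 0⁴) = 1/(2*(-189)*(6 - 189) + 0⁴) = 1/(2*(-189)*(-183) + 0) = 1/(69174 + 0) = 1/69174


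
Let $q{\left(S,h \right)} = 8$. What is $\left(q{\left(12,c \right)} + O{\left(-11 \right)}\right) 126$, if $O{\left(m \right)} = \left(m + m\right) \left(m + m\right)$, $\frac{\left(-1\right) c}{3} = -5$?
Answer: $61992$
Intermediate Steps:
$c = 15$ ($c = \left(-3\right) \left(-5\right) = 15$)
$O{\left(m \right)} = 4 m^{2}$ ($O{\left(m \right)} = 2 m 2 m = 4 m^{2}$)
$\left(q{\left(12,c \right)} + O{\left(-11 \right)}\right) 126 = \left(8 + 4 \left(-11\right)^{2}\right) 126 = \left(8 + 4 \cdot 121\right) 126 = \left(8 + 484\right) 126 = 492 \cdot 126 = 61992$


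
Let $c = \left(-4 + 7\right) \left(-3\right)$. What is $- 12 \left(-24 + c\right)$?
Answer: $396$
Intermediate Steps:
$c = -9$ ($c = 3 \left(-3\right) = -9$)
$- 12 \left(-24 + c\right) = - 12 \left(-24 - 9\right) = \left(-12\right) \left(-33\right) = 396$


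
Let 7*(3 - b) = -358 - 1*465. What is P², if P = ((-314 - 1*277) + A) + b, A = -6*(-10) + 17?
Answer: 7584516/49 ≈ 1.5479e+5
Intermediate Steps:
A = 77 (A = 60 + 17 = 77)
b = 844/7 (b = 3 - (-358 - 1*465)/7 = 3 - (-358 - 465)/7 = 3 - ⅐*(-823) = 3 + 823/7 = 844/7 ≈ 120.57)
P = -2754/7 (P = ((-314 - 1*277) + 77) + 844/7 = ((-314 - 277) + 77) + 844/7 = (-591 + 77) + 844/7 = -514 + 844/7 = -2754/7 ≈ -393.43)
P² = (-2754/7)² = 7584516/49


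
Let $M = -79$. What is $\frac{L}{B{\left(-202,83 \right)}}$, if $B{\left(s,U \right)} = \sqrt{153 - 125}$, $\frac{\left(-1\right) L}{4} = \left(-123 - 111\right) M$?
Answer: $- \frac{36972 \sqrt{7}}{7} \approx -13974.0$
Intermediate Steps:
$L = -73944$ ($L = - 4 \left(-123 - 111\right) \left(-79\right) = - 4 \left(\left(-234\right) \left(-79\right)\right) = \left(-4\right) 18486 = -73944$)
$B{\left(s,U \right)} = 2 \sqrt{7}$ ($B{\left(s,U \right)} = \sqrt{28} = 2 \sqrt{7}$)
$\frac{L}{B{\left(-202,83 \right)}} = - \frac{73944}{2 \sqrt{7}} = - 73944 \frac{\sqrt{7}}{14} = - \frac{36972 \sqrt{7}}{7}$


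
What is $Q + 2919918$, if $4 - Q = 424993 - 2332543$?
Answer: $4827472$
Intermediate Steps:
$Q = 1907554$ ($Q = 4 - \left(424993 - 2332543\right) = 4 - -1907550 = 4 + 1907550 = 1907554$)
$Q + 2919918 = 1907554 + 2919918 = 4827472$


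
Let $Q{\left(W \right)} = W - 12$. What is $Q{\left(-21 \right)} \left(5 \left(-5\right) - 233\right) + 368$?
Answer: $8882$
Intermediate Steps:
$Q{\left(W \right)} = -12 + W$ ($Q{\left(W \right)} = W - 12 = -12 + W$)
$Q{\left(-21 \right)} \left(5 \left(-5\right) - 233\right) + 368 = \left(-12 - 21\right) \left(5 \left(-5\right) - 233\right) + 368 = - 33 \left(-25 - 233\right) + 368 = \left(-33\right) \left(-258\right) + 368 = 8514 + 368 = 8882$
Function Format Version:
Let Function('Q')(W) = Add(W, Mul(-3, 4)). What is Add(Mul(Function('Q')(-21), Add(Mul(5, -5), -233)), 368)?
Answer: 8882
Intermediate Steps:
Function('Q')(W) = Add(-12, W) (Function('Q')(W) = Add(W, -12) = Add(-12, W))
Add(Mul(Function('Q')(-21), Add(Mul(5, -5), -233)), 368) = Add(Mul(Add(-12, -21), Add(Mul(5, -5), -233)), 368) = Add(Mul(-33, Add(-25, -233)), 368) = Add(Mul(-33, -258), 368) = Add(8514, 368) = 8882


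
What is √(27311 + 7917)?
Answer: 2*√8807 ≈ 187.69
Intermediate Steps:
√(27311 + 7917) = √35228 = 2*√8807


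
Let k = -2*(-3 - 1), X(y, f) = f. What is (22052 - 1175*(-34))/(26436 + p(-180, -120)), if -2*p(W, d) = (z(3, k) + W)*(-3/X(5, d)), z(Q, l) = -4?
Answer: 620020/264383 ≈ 2.3452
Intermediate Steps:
k = 8 (k = -2*(-4) = 8)
p(W, d) = 3*(-4 + W)/(2*d) (p(W, d) = -(-4 + W)*(-3/d)/2 = -(-3)*(-4 + W)/(2*d) = 3*(-4 + W)/(2*d))
(22052 - 1175*(-34))/(26436 + p(-180, -120)) = (22052 - 1175*(-34))/(26436 + (3/2)*(-4 - 180)/(-120)) = (22052 + 39950)/(26436 + (3/2)*(-1/120)*(-184)) = 62002/(26436 + 23/10) = 62002/(264383/10) = 62002*(10/264383) = 620020/264383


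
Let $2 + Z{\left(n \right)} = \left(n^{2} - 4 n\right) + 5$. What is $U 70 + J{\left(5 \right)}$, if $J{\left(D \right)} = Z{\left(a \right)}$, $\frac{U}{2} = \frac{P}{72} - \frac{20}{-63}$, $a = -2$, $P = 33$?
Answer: $\frac{2225}{18} \approx 123.61$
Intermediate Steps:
$U = \frac{391}{252}$ ($U = 2 \left(\frac{33}{72} - \frac{20}{-63}\right) = 2 \left(33 \cdot \frac{1}{72} - - \frac{20}{63}\right) = 2 \left(\frac{11}{24} + \frac{20}{63}\right) = 2 \cdot \frac{391}{504} = \frac{391}{252} \approx 1.5516$)
$Z{\left(n \right)} = 3 + n^{2} - 4 n$ ($Z{\left(n \right)} = -2 + \left(\left(n^{2} - 4 n\right) + 5\right) = -2 + \left(5 + n^{2} - 4 n\right) = 3 + n^{2} - 4 n$)
$J{\left(D \right)} = 15$ ($J{\left(D \right)} = 3 + \left(-2\right)^{2} - -8 = 3 + 4 + 8 = 15$)
$U 70 + J{\left(5 \right)} = \frac{391}{252} \cdot 70 + 15 = \frac{1955}{18} + 15 = \frac{2225}{18}$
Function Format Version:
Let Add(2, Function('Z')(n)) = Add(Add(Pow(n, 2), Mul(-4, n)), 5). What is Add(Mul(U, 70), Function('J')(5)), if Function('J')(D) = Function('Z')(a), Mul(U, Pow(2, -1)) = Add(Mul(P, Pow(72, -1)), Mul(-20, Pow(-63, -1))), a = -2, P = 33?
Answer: Rational(2225, 18) ≈ 123.61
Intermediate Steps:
U = Rational(391, 252) (U = Mul(2, Add(Mul(33, Pow(72, -1)), Mul(-20, Pow(-63, -1)))) = Mul(2, Add(Mul(33, Rational(1, 72)), Mul(-20, Rational(-1, 63)))) = Mul(2, Add(Rational(11, 24), Rational(20, 63))) = Mul(2, Rational(391, 504)) = Rational(391, 252) ≈ 1.5516)
Function('Z')(n) = Add(3, Pow(n, 2), Mul(-4, n)) (Function('Z')(n) = Add(-2, Add(Add(Pow(n, 2), Mul(-4, n)), 5)) = Add(-2, Add(5, Pow(n, 2), Mul(-4, n))) = Add(3, Pow(n, 2), Mul(-4, n)))
Function('J')(D) = 15 (Function('J')(D) = Add(3, Pow(-2, 2), Mul(-4, -2)) = Add(3, 4, 8) = 15)
Add(Mul(U, 70), Function('J')(5)) = Add(Mul(Rational(391, 252), 70), 15) = Add(Rational(1955, 18), 15) = Rational(2225, 18)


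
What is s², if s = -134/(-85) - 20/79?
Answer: 78960996/45091225 ≈ 1.7511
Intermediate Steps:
s = 8886/6715 (s = -134*(-1/85) - 20*1/79 = 134/85 - 20/79 = 8886/6715 ≈ 1.3233)
s² = (8886/6715)² = 78960996/45091225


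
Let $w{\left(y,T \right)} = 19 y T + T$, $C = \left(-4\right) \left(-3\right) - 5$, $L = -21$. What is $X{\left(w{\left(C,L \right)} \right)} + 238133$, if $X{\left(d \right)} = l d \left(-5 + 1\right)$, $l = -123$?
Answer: $-1146355$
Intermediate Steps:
$C = 7$ ($C = 12 - 5 = 7$)
$w{\left(y,T \right)} = T + 19 T y$ ($w{\left(y,T \right)} = 19 T y + T = T + 19 T y$)
$X{\left(d \right)} = 492 d$ ($X{\left(d \right)} = - 123 d \left(-5 + 1\right) = - 123 d \left(-4\right) = - 123 \left(- 4 d\right) = 492 d$)
$X{\left(w{\left(C,L \right)} \right)} + 238133 = 492 \left(- 21 \left(1 + 19 \cdot 7\right)\right) + 238133 = 492 \left(- 21 \left(1 + 133\right)\right) + 238133 = 492 \left(\left(-21\right) 134\right) + 238133 = 492 \left(-2814\right) + 238133 = -1384488 + 238133 = -1146355$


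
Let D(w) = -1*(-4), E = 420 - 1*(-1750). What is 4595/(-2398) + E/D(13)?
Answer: 648160/1199 ≈ 540.58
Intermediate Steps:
E = 2170 (E = 420 + 1750 = 2170)
D(w) = 4
4595/(-2398) + E/D(13) = 4595/(-2398) + 2170/4 = 4595*(-1/2398) + 2170*(1/4) = -4595/2398 + 1085/2 = 648160/1199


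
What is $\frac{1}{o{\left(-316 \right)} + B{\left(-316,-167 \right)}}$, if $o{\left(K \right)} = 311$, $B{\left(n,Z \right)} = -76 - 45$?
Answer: $\frac{1}{190} \approx 0.0052632$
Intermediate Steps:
$B{\left(n,Z \right)} = -121$ ($B{\left(n,Z \right)} = -76 - 45 = -121$)
$\frac{1}{o{\left(-316 \right)} + B{\left(-316,-167 \right)}} = \frac{1}{311 - 121} = \frac{1}{190}$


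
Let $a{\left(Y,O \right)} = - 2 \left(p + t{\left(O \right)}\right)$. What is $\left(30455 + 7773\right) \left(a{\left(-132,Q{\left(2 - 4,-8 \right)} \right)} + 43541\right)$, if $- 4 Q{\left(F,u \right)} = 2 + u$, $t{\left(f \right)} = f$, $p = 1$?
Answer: $1664294208$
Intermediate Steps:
$Q{\left(F,u \right)} = - \frac{1}{2} - \frac{u}{4}$ ($Q{\left(F,u \right)} = - \frac{2 + u}{4} = - \frac{1}{2} - \frac{u}{4}$)
$a{\left(Y,O \right)} = -2 - 2 O$ ($a{\left(Y,O \right)} = - 2 \left(1 + O\right) = -2 - 2 O$)
$\left(30455 + 7773\right) \left(a{\left(-132,Q{\left(2 - 4,-8 \right)} \right)} + 43541\right) = \left(30455 + 7773\right) \left(\left(-2 - 2 \left(- \frac{1}{2} - -2\right)\right) + 43541\right) = 38228 \left(\left(-2 - 2 \left(- \frac{1}{2} + 2\right)\right) + 43541\right) = 38228 \left(\left(-2 - 3\right) + 43541\right) = 38228 \left(-5 + 43541\right) = 38228 \cdot 43536 = 1664294208$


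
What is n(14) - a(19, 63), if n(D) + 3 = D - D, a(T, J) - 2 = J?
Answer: -68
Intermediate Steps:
a(T, J) = 2 + J
n(D) = -3 (n(D) = -3 + (D - D) = -3 + 0 = -3)
n(14) - a(19, 63) = -3 - (2 + 63) = -3 - 1*65 = -3 - 65 = -68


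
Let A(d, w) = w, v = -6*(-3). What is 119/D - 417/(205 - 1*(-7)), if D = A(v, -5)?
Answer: -27313/1060 ≈ -25.767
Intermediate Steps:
v = 18
D = -5
119/D - 417/(205 - 1*(-7)) = 119/(-5) - 417/(205 - 1*(-7)) = 119*(-1/5) - 417/(205 + 7) = -119/5 - 417/212 = -27313/1060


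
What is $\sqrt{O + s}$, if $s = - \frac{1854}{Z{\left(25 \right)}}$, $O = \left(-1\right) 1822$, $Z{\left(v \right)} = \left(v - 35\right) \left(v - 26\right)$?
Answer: $\frac{i \sqrt{50185}}{5} \approx 44.804 i$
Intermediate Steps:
$Z{\left(v \right)} = \left(-35 + v\right) \left(-26 + v\right)$
$O = -1822$
$s = - \frac{927}{5}$ ($s = - \frac{1854}{910 + 25^{2} - 1525} = - \frac{1854}{910 + 625 - 1525} = - \frac{1854}{10} = \left(-1854\right) \frac{1}{10} = - \frac{927}{5} \approx -185.4$)
$\sqrt{O + s} = \sqrt{-1822 - \frac{927}{5}} = \sqrt{- \frac{10037}{5}} = \frac{i \sqrt{50185}}{5}$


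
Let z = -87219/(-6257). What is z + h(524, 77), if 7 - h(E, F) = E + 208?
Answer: -4449106/6257 ≈ -711.06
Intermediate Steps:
z = 87219/6257 (z = -87219*(-1/6257) = 87219/6257 ≈ 13.939)
h(E, F) = -201 - E (h(E, F) = 7 - (E + 208) = 7 - (208 + E) = 7 + (-208 - E) = -201 - E)
z + h(524, 77) = 87219/6257 + (-201 - 1*524) = 87219/6257 + (-201 - 524) = 87219/6257 - 725 = -4449106/6257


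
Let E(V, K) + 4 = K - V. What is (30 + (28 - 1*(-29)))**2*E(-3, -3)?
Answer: -30276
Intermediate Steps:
E(V, K) = -4 + K - V (E(V, K) = -4 + (K - V) = -4 + K - V)
(30 + (28 - 1*(-29)))**2*E(-3, -3) = (30 + (28 - 1*(-29)))**2*(-4 - 3 - 1*(-3)) = (30 + (28 + 29))**2*(-4 - 3 + 3) = (30 + 57)**2*(-4) = 87**2*(-4) = 7569*(-4) = -30276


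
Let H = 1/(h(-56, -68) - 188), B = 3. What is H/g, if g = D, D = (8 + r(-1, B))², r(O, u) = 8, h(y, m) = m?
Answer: -1/65536 ≈ -1.5259e-5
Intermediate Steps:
D = 256 (D = (8 + 8)² = 16² = 256)
H = -1/256 (H = 1/(-68 - 188) = 1/(-256) = -1/256 ≈ -0.0039063)
g = 256
H/g = -1/256/256 = -1/256*1/256 = -1/65536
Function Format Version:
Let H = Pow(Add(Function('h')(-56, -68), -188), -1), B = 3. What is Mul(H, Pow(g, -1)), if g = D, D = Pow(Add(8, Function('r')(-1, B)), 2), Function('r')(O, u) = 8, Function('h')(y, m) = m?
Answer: Rational(-1, 65536) ≈ -1.5259e-5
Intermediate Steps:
D = 256 (D = Pow(Add(8, 8), 2) = Pow(16, 2) = 256)
H = Rational(-1, 256) (H = Pow(Add(-68, -188), -1) = Pow(-256, -1) = Rational(-1, 256) ≈ -0.0039063)
g = 256
Mul(H, Pow(g, -1)) = Mul(Rational(-1, 256), Pow(256, -1)) = Mul(Rational(-1, 256), Rational(1, 256)) = Rational(-1, 65536)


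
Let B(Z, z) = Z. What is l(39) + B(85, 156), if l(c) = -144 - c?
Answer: -98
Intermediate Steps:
l(39) + B(85, 156) = (-144 - 1*39) + 85 = (-144 - 39) + 85 = -183 + 85 = -98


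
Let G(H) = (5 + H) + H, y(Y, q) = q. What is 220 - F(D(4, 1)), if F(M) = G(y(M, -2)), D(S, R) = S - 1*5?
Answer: 219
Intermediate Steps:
D(S, R) = -5 + S (D(S, R) = S - 5 = -5 + S)
G(H) = 5 + 2*H
F(M) = 1 (F(M) = 5 + 2*(-2) = 5 - 4 = 1)
220 - F(D(4, 1)) = 220 - 1*1 = 220 - 1 = 219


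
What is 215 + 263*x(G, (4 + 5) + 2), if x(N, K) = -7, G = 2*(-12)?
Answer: -1626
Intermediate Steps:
G = -24
215 + 263*x(G, (4 + 5) + 2) = 215 + 263*(-7) = 215 - 1841 = -1626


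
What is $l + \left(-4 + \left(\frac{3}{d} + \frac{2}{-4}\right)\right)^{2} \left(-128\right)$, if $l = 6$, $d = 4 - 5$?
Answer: $-7194$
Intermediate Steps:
$d = -1$ ($d = 4 - 5 = -1$)
$l + \left(-4 + \left(\frac{3}{d} + \frac{2}{-4}\right)\right)^{2} \left(-128\right) = 6 + \left(-4 + \left(\frac{3}{-1} + \frac{2}{-4}\right)\right)^{2} \left(-128\right) = 6 + \left(-4 + \left(3 \left(-1\right) + 2 \left(- \frac{1}{4}\right)\right)\right)^{2} \left(-128\right) = 6 + \left(-4 - \frac{7}{2}\right)^{2} \left(-128\right) = 6 + \left(- \frac{15}{2}\right)^{2} \left(-128\right) = 6 + \frac{225}{4} \left(-128\right) = 6 - 7200 = -7194$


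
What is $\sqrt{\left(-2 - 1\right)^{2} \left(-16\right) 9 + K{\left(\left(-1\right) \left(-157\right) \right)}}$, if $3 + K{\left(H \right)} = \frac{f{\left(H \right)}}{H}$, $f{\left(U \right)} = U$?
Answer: $i \sqrt{1298} \approx 36.028 i$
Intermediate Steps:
$K{\left(H \right)} = -2$ ($K{\left(H \right)} = -3 + \frac{H}{H} = -3 + 1 = -2$)
$\sqrt{\left(-2 - 1\right)^{2} \left(-16\right) 9 + K{\left(\left(-1\right) \left(-157\right) \right)}} = \sqrt{\left(-2 - 1\right)^{2} \left(-16\right) 9 - 2} = \sqrt{\left(-3\right)^{2} \left(-16\right) 9 - 2} = \sqrt{9 \left(-16\right) 9 - 2} = \sqrt{\left(-144\right) 9 - 2} = \sqrt{-1296 - 2} = \sqrt{-1298} = i \sqrt{1298}$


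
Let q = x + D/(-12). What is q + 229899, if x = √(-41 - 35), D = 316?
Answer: 689618/3 + 2*I*√19 ≈ 2.2987e+5 + 8.7178*I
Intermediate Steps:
x = 2*I*√19 (x = √(-76) = 2*I*√19 ≈ 8.7178*I)
q = -79/3 + 2*I*√19 (q = 2*I*√19 + 316/(-12) = 2*I*√19 - 1/12*316 = 2*I*√19 - 79/3 = -79/3 + 2*I*√19 ≈ -26.333 + 8.7178*I)
q + 229899 = (-79/3 + 2*I*√19) + 229899 = 689618/3 + 2*I*√19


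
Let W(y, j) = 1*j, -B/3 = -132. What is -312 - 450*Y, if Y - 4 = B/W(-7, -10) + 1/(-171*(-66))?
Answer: 9848891/627 ≈ 15708.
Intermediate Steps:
B = 396 (B = -3*(-132) = 396)
W(y, j) = j
Y = -2008903/56430 (Y = 4 + (396/(-10) + 1/(-171*(-66))) = 4 + (396*(-⅒) - 1/171*(-1/66)) = 4 + (-198/5 + 1/11286) = 4 - 2234623/56430 = -2008903/56430 ≈ -35.600)
-312 - 450*Y = -312 - 450*(-2008903/56430) = -312 + 10044515/627 = 9848891/627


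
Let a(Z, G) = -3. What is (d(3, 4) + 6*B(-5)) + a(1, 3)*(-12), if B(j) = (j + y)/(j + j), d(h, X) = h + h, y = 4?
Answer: 213/5 ≈ 42.600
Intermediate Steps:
d(h, X) = 2*h
B(j) = (4 + j)/(2*j) (B(j) = (j + 4)/(j + j) = (4 + j)/((2*j)) = (4 + j)*(1/(2*j)) = (4 + j)/(2*j))
(d(3, 4) + 6*B(-5)) + a(1, 3)*(-12) = (2*3 + 6*((½)*(4 - 5)/(-5))) - 3*(-12) = (6 + 6*((½)*(-⅕)*(-1))) + 36 = (6 + 6*(⅒)) + 36 = (6 + ⅗) + 36 = 33/5 + 36 = 213/5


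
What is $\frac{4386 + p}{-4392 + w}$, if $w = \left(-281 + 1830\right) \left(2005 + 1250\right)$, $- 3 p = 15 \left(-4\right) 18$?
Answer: $\frac{1582}{1679201} \approx 0.00094211$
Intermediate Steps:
$p = 360$ ($p = - \frac{15 \left(-4\right) 18}{3} = - \frac{\left(-60\right) 18}{3} = \left(- \frac{1}{3}\right) \left(-1080\right) = 360$)
$w = 5041995$ ($w = 1549 \cdot 3255 = 5041995$)
$\frac{4386 + p}{-4392 + w} = \frac{4386 + 360}{-4392 + 5041995} = \frac{4746}{5037603} = 4746 \cdot \frac{1}{5037603} = \frac{1582}{1679201}$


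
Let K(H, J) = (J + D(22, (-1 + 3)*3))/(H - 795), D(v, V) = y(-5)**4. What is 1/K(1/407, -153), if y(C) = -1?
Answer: 80891/15466 ≈ 5.2302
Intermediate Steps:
D(v, V) = 1 (D(v, V) = (-1)**4 = 1)
K(H, J) = (1 + J)/(-795 + H) (K(H, J) = (J + 1)/(H - 795) = (1 + J)/(-795 + H))
1/K(1/407, -153) = 1/((1 - 153)/(-795 + 1/407)) = 1/(-152/(-795 + 1/407)) = 1/(-152/(-323564/407)) = 1/(-407/323564*(-152)) = 1/(15466/80891) = 80891/15466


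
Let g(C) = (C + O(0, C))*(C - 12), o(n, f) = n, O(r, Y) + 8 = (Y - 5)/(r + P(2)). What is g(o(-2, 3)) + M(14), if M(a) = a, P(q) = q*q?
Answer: 357/2 ≈ 178.50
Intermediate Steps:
P(q) = q**2
O(r, Y) = -8 + (-5 + Y)/(4 + r) (O(r, Y) = -8 + (Y - 5)/(r + 2**2) = -8 + (-5 + Y)/(r + 4) = -8 + (-5 + Y)/(4 + r))
g(C) = (-12 + C)*(-37/4 + 5*C/4) (g(C) = (C + (-37 + C - 8*0)/(4 + 0))*(C - 12) = (C + (-37 + C + 0)/4)*(-12 + C) = (C + (-37 + C)/4)*(-12 + C) = (C + (-37/4 + C/4))*(-12 + C) = (-37/4 + 5*C/4)*(-12 + C) = (-12 + C)*(-37/4 + 5*C/4))
g(o(-2, 3)) + M(14) = (111 - 97/4*(-2) + (5/4)*(-2)**2) + 14 = (111 + 97/2 + (5/4)*4) + 14 = (111 + 97/2 + 5) + 14 = 329/2 + 14 = 357/2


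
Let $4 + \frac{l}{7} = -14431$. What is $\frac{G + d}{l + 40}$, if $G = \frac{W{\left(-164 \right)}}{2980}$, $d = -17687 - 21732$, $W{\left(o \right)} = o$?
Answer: $\frac{29367196}{75248725} \approx 0.39027$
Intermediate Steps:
$l = -101045$ ($l = -28 + 7 \left(-14431\right) = -28 - 101017 = -101045$)
$d = -39419$
$G = - \frac{41}{745}$ ($G = - \frac{164}{2980} = \left(-164\right) \frac{1}{2980} = - \frac{41}{745} \approx -0.055034$)
$\frac{G + d}{l + 40} = \frac{- \frac{41}{745} - 39419}{-101045 + 40} = - \frac{29367196}{745 \left(-101005\right)} = \left(- \frac{29367196}{745}\right) \left(- \frac{1}{101005}\right) = \frac{29367196}{75248725}$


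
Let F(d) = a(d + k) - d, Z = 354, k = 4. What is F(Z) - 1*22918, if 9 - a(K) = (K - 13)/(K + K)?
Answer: -16656653/716 ≈ -23263.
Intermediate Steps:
a(K) = 9 - (-13 + K)/(2*K) (a(K) = 9 - (K - 13)/(K + K) = 9 - (-13 + K)/(2*K))
F(d) = -d + (81 + 17*d)/(2*(4 + d)) (F(d) = (13 + 17*(d + 4))/(2*(d + 4)) - d = (13 + 17*(4 + d))/(2*(4 + d)) - d = (13 + (68 + 17*d))/(2*(4 + d)) - d = (81 + 17*d)/(2*(4 + d)) - d = -d + (81 + 17*d)/(2*(4 + d)))
F(Z) - 1*22918 = (81 - 2*354**2 + 9*354)/(2*(4 + 354)) - 1*22918 = (1/2)*(81 - 2*125316 + 3186)/358 - 22918 = (1/2)*(1/358)*(81 - 250632 + 3186) - 22918 = (1/2)*(1/358)*(-247365) - 22918 = -247365/716 - 22918 = -16656653/716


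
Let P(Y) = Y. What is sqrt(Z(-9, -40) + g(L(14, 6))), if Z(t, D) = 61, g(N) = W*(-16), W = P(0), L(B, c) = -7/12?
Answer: sqrt(61) ≈ 7.8102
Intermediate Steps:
L(B, c) = -7/12 (L(B, c) = -7*1/12 = -7/12)
W = 0
g(N) = 0 (g(N) = 0*(-16) = 0)
sqrt(Z(-9, -40) + g(L(14, 6))) = sqrt(61 + 0) = sqrt(61)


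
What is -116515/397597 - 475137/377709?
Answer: -77640603308/50058655091 ≈ -1.5510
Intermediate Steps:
-116515/397597 - 475137/377709 = -116515*1/397597 - 475137*1/377709 = -116515/397597 - 158379/125903 = -77640603308/50058655091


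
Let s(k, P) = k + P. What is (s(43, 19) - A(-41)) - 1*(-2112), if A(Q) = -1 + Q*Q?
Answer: 494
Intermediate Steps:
s(k, P) = P + k
A(Q) = -1 + Q²
(s(43, 19) - A(-41)) - 1*(-2112) = ((19 + 43) - (-1 + (-41)²)) - 1*(-2112) = (62 - (-1 + 1681)) + 2112 = (62 - 1*1680) + 2112 = (62 - 1680) + 2112 = -1618 + 2112 = 494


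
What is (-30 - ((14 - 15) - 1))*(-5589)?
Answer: 156492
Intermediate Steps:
(-30 - ((14 - 15) - 1))*(-5589) = (-30 - (-1 - 1))*(-5589) = (-30 - 1*(-2))*(-5589) = (-30 + 2)*(-5589) = -28*(-5589) = 156492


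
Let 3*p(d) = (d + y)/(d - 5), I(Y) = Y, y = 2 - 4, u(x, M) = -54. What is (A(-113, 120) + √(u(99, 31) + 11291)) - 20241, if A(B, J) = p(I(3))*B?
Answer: -121333/6 + √11237 ≈ -20116.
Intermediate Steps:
y = -2
p(d) = (-2 + d)/(3*(-5 + d)) (p(d) = ((d - 2)/(d - 5))/3 = ((-2 + d)/(-5 + d))/3 = (-2 + d)/(3*(-5 + d)))
A(B, J) = -B/6 (A(B, J) = ((-2 + 3)/(3*(-5 + 3)))*B = ((⅓)*1/(-2))*B = ((⅓)*(-½)*1)*B = -B/6)
(A(-113, 120) + √(u(99, 31) + 11291)) - 20241 = (-⅙*(-113) + √(-54 + 11291)) - 20241 = (113/6 + √11237) - 20241 = -121333/6 + √11237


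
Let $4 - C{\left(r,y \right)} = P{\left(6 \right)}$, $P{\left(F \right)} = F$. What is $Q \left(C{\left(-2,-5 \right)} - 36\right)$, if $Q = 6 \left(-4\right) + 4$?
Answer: $760$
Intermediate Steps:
$C{\left(r,y \right)} = -2$ ($C{\left(r,y \right)} = 4 - 6 = -2$)
$Q = -20$ ($Q = -24 + 4 = -20$)
$Q \left(C{\left(-2,-5 \right)} - 36\right) = - 20 \left(-2 - 36\right) = \left(-20\right) \left(-38\right) = 760$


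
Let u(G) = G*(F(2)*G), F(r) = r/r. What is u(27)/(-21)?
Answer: -243/7 ≈ -34.714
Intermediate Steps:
F(r) = 1
u(G) = G² (u(G) = G*(1*G) = G*G = G²)
u(27)/(-21) = 27²/(-21) = -1/21*729 = -243/7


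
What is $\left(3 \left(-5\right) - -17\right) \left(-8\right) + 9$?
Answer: $-7$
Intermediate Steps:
$\left(3 \left(-5\right) - -17\right) \left(-8\right) + 9 = \left(-15 + 17\right) \left(-8\right) + 9 = 2 \left(-8\right) + 9 = -16 + 9 = -7$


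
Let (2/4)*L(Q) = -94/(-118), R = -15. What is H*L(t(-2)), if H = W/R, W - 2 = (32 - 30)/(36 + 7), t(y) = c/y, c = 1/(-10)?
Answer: -8272/38055 ≈ -0.21737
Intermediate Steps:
c = -⅒ ≈ -0.10000
t(y) = -1/(10*y)
W = 88/43 (W = 2 + (32 - 30)/(36 + 7) = 2 + 2/43 = 88/43 ≈ 2.0465)
H = -88/645 (H = (88/43)/(-15) = (88/43)*(-1/15) = -88/645 ≈ -0.13643)
L(Q) = 94/59 (L(Q) = 2*(-94/(-118)) = 2*(-94*(-1/118)) = 2*(47/59) = 94/59)
H*L(t(-2)) = -88/645*94/59 = -8272/38055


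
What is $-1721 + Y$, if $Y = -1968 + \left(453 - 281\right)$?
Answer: $-3517$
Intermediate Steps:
$Y = -1796$ ($Y = -1968 + \left(453 - 281\right) = -1968 + 172 = -1796$)
$-1721 + Y = -1721 - 1796 = -3517$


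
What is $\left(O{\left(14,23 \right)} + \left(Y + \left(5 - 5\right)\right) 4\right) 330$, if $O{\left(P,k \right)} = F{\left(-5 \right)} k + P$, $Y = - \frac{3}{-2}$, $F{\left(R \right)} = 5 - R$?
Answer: $82500$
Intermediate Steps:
$Y = \frac{3}{2}$ ($Y = \left(-3\right) \left(- \frac{1}{2}\right) = \frac{3}{2} \approx 1.5$)
$O{\left(P,k \right)} = P + 10 k$ ($O{\left(P,k \right)} = \left(5 - -5\right) k + P = \left(5 + 5\right) k + P = 10 k + P = P + 10 k$)
$\left(O{\left(14,23 \right)} + \left(Y + \left(5 - 5\right)\right) 4\right) 330 = \left(\left(14 + 10 \cdot 23\right) + \left(\frac{3}{2} + \left(5 - 5\right)\right) 4\right) 330 = \left(\left(14 + 230\right) + \left(\frac{3}{2} + 0\right) 4\right) 330 = \left(244 + \frac{3}{2} \cdot 4\right) 330 = \left(244 + 6\right) 330 = 250 \cdot 330 = 82500$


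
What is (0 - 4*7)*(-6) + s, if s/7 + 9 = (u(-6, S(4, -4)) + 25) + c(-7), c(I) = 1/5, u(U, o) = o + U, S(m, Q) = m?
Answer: 1337/5 ≈ 267.40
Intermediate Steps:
u(U, o) = U + o
c(I) = ⅕
s = 497/5 (s = -63 + 7*(((-6 + 4) + 25) + ⅕) = -63 + 7*((-2 + 25) + ⅕) = -63 + 7*(23 + ⅕) = -63 + 7*(116/5) = -63 + 812/5 = 497/5 ≈ 99.400)
(0 - 4*7)*(-6) + s = (0 - 4*7)*(-6) + 497/5 = (0 - 28)*(-6) + 497/5 = -28*(-6) + 497/5 = 168 + 497/5 = 1337/5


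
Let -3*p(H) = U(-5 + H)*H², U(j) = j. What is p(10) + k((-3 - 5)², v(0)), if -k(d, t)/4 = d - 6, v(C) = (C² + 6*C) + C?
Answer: -1196/3 ≈ -398.67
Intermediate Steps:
v(C) = C² + 7*C
p(H) = -H²*(-5 + H)/3 (p(H) = -(-5 + H)*H²/3 = -H²*(-5 + H)/3)
k(d, t) = 24 - 4*d (k(d, t) = -4*(d - 6) = -4*(-6 + d) = 24 - 4*d)
p(10) + k((-3 - 5)², v(0)) = (⅓)*10²*(5 - 1*10) + (24 - 4*(-3 - 5)²) = (⅓)*100*(5 - 10) + (24 - 4*(-8)²) = (⅓)*100*(-5) + (24 - 4*64) = -500/3 + (24 - 256) = -500/3 - 232 = -1196/3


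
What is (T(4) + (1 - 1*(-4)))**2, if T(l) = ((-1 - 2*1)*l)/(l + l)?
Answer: 49/4 ≈ 12.250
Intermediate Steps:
T(l) = -3/2 (T(l) = ((-1 - 2)*l)/((2*l)) = (-3*l)*(1/(2*l)) = -3/2)
(T(4) + (1 - 1*(-4)))**2 = (-3/2 + (1 - 1*(-4)))**2 = (-3/2 + (1 + 4))**2 = (-3/2 + 5)**2 = (7/2)**2 = 49/4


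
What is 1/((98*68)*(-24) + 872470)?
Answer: 1/712534 ≈ 1.4034e-6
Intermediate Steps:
1/((98*68)*(-24) + 872470) = 1/(6664*(-24) + 872470) = 1/(-159936 + 872470) = 1/712534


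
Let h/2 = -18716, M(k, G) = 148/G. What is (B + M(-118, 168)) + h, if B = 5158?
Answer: -1355471/42 ≈ -32273.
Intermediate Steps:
h = -37432 (h = 2*(-18716) = -37432)
(B + M(-118, 168)) + h = (5158 + 148/168) - 37432 = (5158 + 148*(1/168)) - 37432 = (5158 + 37/42) - 37432 = 216673/42 - 37432 = -1355471/42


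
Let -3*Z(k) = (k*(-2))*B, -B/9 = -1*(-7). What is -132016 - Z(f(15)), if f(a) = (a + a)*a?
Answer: -113116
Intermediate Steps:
B = -63 (B = -(-9)*(-7) = -9*7 = -63)
f(a) = 2*a**2 (f(a) = (2*a)*a = 2*a**2)
Z(k) = -42*k (Z(k) = -k*(-2)*(-63)/3 = -(-2*k)*(-63)/3 = -42*k)
-132016 - Z(f(15)) = -132016 - (-42)*2*15**2 = -132016 - (-42)*2*225 = -132016 - (-42)*450 = -132016 - 1*(-18900) = -132016 + 18900 = -113116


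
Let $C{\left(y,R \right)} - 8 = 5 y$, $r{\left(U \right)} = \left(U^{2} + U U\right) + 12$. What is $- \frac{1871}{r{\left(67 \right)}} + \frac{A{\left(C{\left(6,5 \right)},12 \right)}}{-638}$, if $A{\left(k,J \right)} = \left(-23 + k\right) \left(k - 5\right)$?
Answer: $- \frac{4423}{4495} \approx -0.98398$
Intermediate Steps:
$r{\left(U \right)} = 12 + 2 U^{2}$ ($r{\left(U \right)} = \left(U^{2} + U^{2}\right) + 12 = 2 U^{2} + 12 = 12 + 2 U^{2}$)
$C{\left(y,R \right)} = 8 + 5 y$
$A{\left(k,J \right)} = \left(-23 + k\right) \left(-5 + k\right)$
$- \frac{1871}{r{\left(67 \right)}} + \frac{A{\left(C{\left(6,5 \right)},12 \right)}}{-638} = - \frac{1871}{12 + 2 \cdot 67^{2}} + \frac{115 + \left(8 + 5 \cdot 6\right)^{2} - 28 \left(8 + 5 \cdot 6\right)}{-638} = - \frac{1871}{12 + 2 \cdot 4489} + \left(115 + \left(8 + 30\right)^{2} - 28 \left(8 + 30\right)\right) \left(- \frac{1}{638}\right) = - \frac{1871}{12 + 8978} + \left(115 + 38^{2} - 1064\right) \left(- \frac{1}{638}\right) = - \frac{1871}{8990} + \left(115 + 1444 - 1064\right) \left(- \frac{1}{638}\right) = \left(-1871\right) \frac{1}{8990} + 495 \left(- \frac{1}{638}\right) = - \frac{1871}{8990} - \frac{45}{58} = - \frac{4423}{4495}$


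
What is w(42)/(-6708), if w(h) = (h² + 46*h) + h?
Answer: -623/1118 ≈ -0.55725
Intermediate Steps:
w(h) = h² + 47*h
w(42)/(-6708) = (42*(47 + 42))/(-6708) = (42*89)*(-1/6708) = 3738*(-1/6708) = -623/1118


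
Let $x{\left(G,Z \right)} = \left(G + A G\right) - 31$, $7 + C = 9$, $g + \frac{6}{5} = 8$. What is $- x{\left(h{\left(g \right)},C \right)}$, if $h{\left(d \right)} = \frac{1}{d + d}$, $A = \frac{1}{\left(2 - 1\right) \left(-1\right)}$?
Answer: $31$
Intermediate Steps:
$g = \frac{34}{5}$ ($g = - \frac{6}{5} + 8 = \frac{34}{5} \approx 6.8$)
$A = -1$ ($A = \frac{1}{1 \left(-1\right)} = \frac{1}{-1} = -1$)
$C = 2$ ($C = -7 + 9 = 2$)
$h{\left(d \right)} = \frac{1}{2 d}$
$x{\left(G,Z \right)} = -31$ ($x{\left(G,Z \right)} = \left(G - G\right) - 31 = 0 - 31 = -31$)
$- x{\left(h{\left(g \right)},C \right)} = \left(-1\right) \left(-31\right) = 31$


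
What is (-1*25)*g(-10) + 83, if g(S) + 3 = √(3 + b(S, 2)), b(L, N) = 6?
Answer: 83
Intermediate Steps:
g(S) = 0 (g(S) = -3 + √(3 + 6) = -3 + √9 = -3 + 3 = 0)
(-1*25)*g(-10) + 83 = -1*25*0 + 83 = -25*0 + 83 = 0 + 83 = 83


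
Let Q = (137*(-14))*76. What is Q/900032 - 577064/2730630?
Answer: -1170171607/3134763240 ≈ -0.37329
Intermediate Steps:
Q = -145768 (Q = -1918*76 = -145768)
Q/900032 - 577064/2730630 = -145768/900032 - 577064/2730630 = -145768*1/900032 - 577064*1/2730630 = -2603/16072 - 288532/1365315 = -1170171607/3134763240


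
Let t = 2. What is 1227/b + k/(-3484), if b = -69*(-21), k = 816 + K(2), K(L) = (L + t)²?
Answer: 19675/32361 ≈ 0.60798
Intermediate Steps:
K(L) = (2 + L)² (K(L) = (L + 2)² = (2 + L)²)
k = 832 (k = 816 + (2 + 2)² = 816 + 4² = 816 + 16 = 832)
b = 1449
1227/b + k/(-3484) = 1227/1449 + 832/(-3484) = 1227*(1/1449) + 832*(-1/3484) = 409/483 - 16/67 = 19675/32361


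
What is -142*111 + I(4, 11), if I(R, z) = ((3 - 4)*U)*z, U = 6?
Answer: -15828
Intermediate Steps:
I(R, z) = -6*z (I(R, z) = ((3 - 4)*6)*z = (-1*6)*z = -6*z)
-142*111 + I(4, 11) = -142*111 - 6*11 = -15762 - 66 = -15828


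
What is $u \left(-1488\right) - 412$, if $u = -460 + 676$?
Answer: $-321820$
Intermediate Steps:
$u = 216$
$u \left(-1488\right) - 412 = 216 \left(-1488\right) - 412 = -321408 - 412 = -321820$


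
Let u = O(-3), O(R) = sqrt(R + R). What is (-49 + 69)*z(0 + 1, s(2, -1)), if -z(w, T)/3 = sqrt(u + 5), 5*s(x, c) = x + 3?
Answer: -60*sqrt(5 + I*sqrt(6)) ≈ -137.92 - 31.968*I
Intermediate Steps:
s(x, c) = 3/5 + x/5 (s(x, c) = (x + 3)/5 = (3 + x)/5 = 3/5 + x/5)
O(R) = sqrt(2)*sqrt(R) (O(R) = sqrt(2*R) = sqrt(2)*sqrt(R))
u = I*sqrt(6) (u = sqrt(2)*sqrt(-3) = sqrt(2)*(I*sqrt(3)) = I*sqrt(6) ≈ 2.4495*I)
z(w, T) = -3*sqrt(5 + I*sqrt(6)) (z(w, T) = -3*sqrt(I*sqrt(6) + 5) = -3*sqrt(5 + I*sqrt(6)))
(-49 + 69)*z(0 + 1, s(2, -1)) = (-49 + 69)*(-3*sqrt(5 + I*sqrt(6))) = 20*(-3*sqrt(5 + I*sqrt(6))) = -60*sqrt(5 + I*sqrt(6))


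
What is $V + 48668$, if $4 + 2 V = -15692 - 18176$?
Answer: $31732$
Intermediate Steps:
$V = -16936$ ($V = -2 + \frac{-15692 - 18176}{2} = -2 + \frac{1}{2} \left(-33868\right) = -2 - 16934 = -16936$)
$V + 48668 = -16936 + 48668 = 31732$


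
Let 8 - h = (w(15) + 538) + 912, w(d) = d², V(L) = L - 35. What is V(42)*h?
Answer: -11669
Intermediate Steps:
V(L) = -35 + L
h = -1667 (h = 8 - ((15² + 538) + 912) = 8 - ((225 + 538) + 912) = 8 - (763 + 912) = 8 - 1*1675 = 8 - 1675 = -1667)
V(42)*h = (-35 + 42)*(-1667) = 7*(-1667) = -11669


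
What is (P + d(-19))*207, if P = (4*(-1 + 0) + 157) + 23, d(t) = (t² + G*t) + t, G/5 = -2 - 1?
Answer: 166221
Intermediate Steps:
G = -15 (G = 5*(-2 - 1) = 5*(-3) = -15)
d(t) = t² - 14*t (d(t) = (t² - 15*t) + t = t² - 14*t)
P = 176 (P = (4*(-1) + 157) + 23 = (-4 + 157) + 23 = 153 + 23 = 176)
(P + d(-19))*207 = (176 - 19*(-14 - 19))*207 = (176 - 19*(-33))*207 = (176 + 627)*207 = 803*207 = 166221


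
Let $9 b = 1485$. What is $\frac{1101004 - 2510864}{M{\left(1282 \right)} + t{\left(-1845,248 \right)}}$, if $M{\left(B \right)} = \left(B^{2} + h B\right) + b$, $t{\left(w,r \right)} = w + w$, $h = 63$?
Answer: $- \frac{281972}{344153} \approx -0.81932$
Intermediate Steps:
$b = 165$ ($b = \frac{1}{9} \cdot 1485 = 165$)
$t{\left(w,r \right)} = 2 w$
$M{\left(B \right)} = 165 + B^{2} + 63 B$ ($M{\left(B \right)} = \left(B^{2} + 63 B\right) + 165 = 165 + B^{2} + 63 B$)
$\frac{1101004 - 2510864}{M{\left(1282 \right)} + t{\left(-1845,248 \right)}} = \frac{1101004 - 2510864}{\left(165 + 1282^{2} + 63 \cdot 1282\right) + 2 \left(-1845\right)} = - \frac{1409860}{\left(165 + 1643524 + 80766\right) - 3690} = - \frac{1409860}{1724455 - 3690} = - \frac{1409860}{1720765} = \left(-1409860\right) \frac{1}{1720765} = - \frac{281972}{344153}$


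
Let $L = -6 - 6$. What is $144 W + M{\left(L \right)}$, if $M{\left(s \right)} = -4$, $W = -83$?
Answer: $-11956$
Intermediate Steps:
$L = -12$
$144 W + M{\left(L \right)} = 144 \left(-83\right) - 4 = -11952 - 4 = -11956$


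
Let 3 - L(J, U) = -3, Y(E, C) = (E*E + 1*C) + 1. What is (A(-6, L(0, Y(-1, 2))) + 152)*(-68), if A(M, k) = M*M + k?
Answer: -13192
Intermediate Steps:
Y(E, C) = 1 + C + E² (Y(E, C) = (E² + C) + 1 = (C + E²) + 1 = 1 + C + E²)
L(J, U) = 6 (L(J, U) = 3 - 1*(-3) = 3 + 3 = 6)
A(M, k) = k + M² (A(M, k) = M² + k = k + M²)
(A(-6, L(0, Y(-1, 2))) + 152)*(-68) = ((6 + (-6)²) + 152)*(-68) = ((6 + 36) + 152)*(-68) = (42 + 152)*(-68) = 194*(-68) = -13192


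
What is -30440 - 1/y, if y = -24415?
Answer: -743192599/24415 ≈ -30440.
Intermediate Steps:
-30440 - 1/y = -30440 - 1/(-24415) = -30440 - 1*(-1/24415) = -30440 + 1/24415 = -743192599/24415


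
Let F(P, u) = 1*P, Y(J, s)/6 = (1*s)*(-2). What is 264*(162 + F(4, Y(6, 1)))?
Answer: 43824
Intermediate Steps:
Y(J, s) = -12*s (Y(J, s) = 6*((1*s)*(-2)) = 6*(s*(-2)) = 6*(-2*s) = -12*s)
F(P, u) = P
264*(162 + F(4, Y(6, 1))) = 264*(162 + 4) = 264*166 = 43824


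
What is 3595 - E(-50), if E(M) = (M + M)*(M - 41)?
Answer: -5505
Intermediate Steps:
E(M) = 2*M*(-41 + M) (E(M) = (2*M)*(-41 + M) = 2*M*(-41 + M))
3595 - E(-50) = 3595 - 2*(-50)*(-41 - 50) = 3595 - 2*(-50)*(-91) = 3595 - 1*9100 = 3595 - 9100 = -5505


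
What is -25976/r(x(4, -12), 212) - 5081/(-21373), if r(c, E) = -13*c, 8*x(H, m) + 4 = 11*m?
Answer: -32591891/277849 ≈ -117.30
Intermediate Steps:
x(H, m) = -½ + 11*m/8 (x(H, m) = -½ + (11*m)/8 = -½ + 11*m/8)
-25976/r(x(4, -12), 212) - 5081/(-21373) = -25976*(-1/(13*(-½ + (11/8)*(-12)))) - 5081/(-21373) = -25976*(-1/(13*(-½ - 33/2))) - 5081*(-1/21373) = -25976/((-13*(-17))) + 5081/21373 = -25976/221 + 5081/21373 = -25976*1/221 + 5081/21373 = -1528/13 + 5081/21373 = -32591891/277849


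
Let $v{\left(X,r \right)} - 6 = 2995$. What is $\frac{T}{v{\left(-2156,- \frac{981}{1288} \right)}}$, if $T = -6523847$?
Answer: $- \frac{6523847}{3001} \approx -2173.9$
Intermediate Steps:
$v{\left(X,r \right)} = 3001$ ($v{\left(X,r \right)} = 6 + 2995 = 3001$)
$\frac{T}{v{\left(-2156,- \frac{981}{1288} \right)}} = - \frac{6523847}{3001}$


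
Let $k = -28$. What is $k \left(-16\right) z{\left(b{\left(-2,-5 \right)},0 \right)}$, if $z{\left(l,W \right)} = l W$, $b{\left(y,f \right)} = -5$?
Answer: $0$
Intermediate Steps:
$z{\left(l,W \right)} = W l$
$k \left(-16\right) z{\left(b{\left(-2,-5 \right)},0 \right)} = \left(-28\right) \left(-16\right) 0 \left(-5\right) = 448 \cdot 0 = 0$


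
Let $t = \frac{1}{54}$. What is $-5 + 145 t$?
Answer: $- \frac{125}{54} \approx -2.3148$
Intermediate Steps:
$t = \frac{1}{54} \approx 0.018519$
$-5 + 145 t = -5 + 145 \cdot \frac{1}{54} = -5 + \frac{145}{54} = - \frac{125}{54}$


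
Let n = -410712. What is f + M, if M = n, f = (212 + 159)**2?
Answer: -273071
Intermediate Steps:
f = 137641 (f = 371**2 = 137641)
M = -410712
f + M = 137641 - 410712 = -273071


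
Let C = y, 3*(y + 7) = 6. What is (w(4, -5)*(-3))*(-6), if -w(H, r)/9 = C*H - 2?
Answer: 3564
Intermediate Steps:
y = -5 (y = -7 + (1/3)*6 = -7 + 2 = -5)
C = -5
w(H, r) = 18 + 45*H (w(H, r) = -9*(-5*H - 2) = -9*(-2 - 5*H) = 18 + 45*H)
(w(4, -5)*(-3))*(-6) = ((18 + 45*4)*(-3))*(-6) = ((18 + 180)*(-3))*(-6) = (198*(-3))*(-6) = -594*(-6) = 3564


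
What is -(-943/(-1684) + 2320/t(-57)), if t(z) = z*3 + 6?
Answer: 750257/55572 ≈ 13.501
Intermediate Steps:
t(z) = 6 + 3*z (t(z) = 3*z + 6 = 6 + 3*z)
-(-943/(-1684) + 2320/t(-57)) = -(-943/(-1684) + 2320/(6 + 3*(-57))) = -(-943*(-1/1684) + 2320/(6 - 171)) = -(943/1684 + 2320/(-165)) = -(943/1684 + 2320*(-1/165)) = -(943/1684 - 464/33) = -1*(-750257/55572) = 750257/55572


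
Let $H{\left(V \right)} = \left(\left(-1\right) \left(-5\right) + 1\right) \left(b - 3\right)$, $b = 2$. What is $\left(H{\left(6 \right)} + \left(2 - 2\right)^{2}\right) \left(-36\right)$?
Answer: $216$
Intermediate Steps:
$H{\left(V \right)} = -6$ ($H{\left(V \right)} = \left(\left(-1\right) \left(-5\right) + 1\right) \left(2 - 3\right) = \left(5 + 1\right) \left(-1\right) = 6 \left(-1\right) = -6$)
$\left(H{\left(6 \right)} + \left(2 - 2\right)^{2}\right) \left(-36\right) = \left(-6 + \left(2 - 2\right)^{2}\right) \left(-36\right) = \left(-6 + 0^{2}\right) \left(-36\right) = \left(-6 + 0\right) \left(-36\right) = \left(-6\right) \left(-36\right) = 216$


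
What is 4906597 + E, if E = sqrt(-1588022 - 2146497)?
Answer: 4906597 + I*sqrt(3734519) ≈ 4.9066e+6 + 1932.5*I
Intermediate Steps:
E = I*sqrt(3734519) (E = sqrt(-3734519) = I*sqrt(3734519) ≈ 1932.5*I)
4906597 + E = 4906597 + I*sqrt(3734519)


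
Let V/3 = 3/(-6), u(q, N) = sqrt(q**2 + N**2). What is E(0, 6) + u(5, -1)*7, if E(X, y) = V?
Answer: -3/2 + 7*sqrt(26) ≈ 34.193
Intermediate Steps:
u(q, N) = sqrt(N**2 + q**2)
V = -3/2 (V = 3*(3/(-6)) = 3*(3*(-1/6)) = 3*(-1/2) = -3/2 ≈ -1.5000)
E(X, y) = -3/2
E(0, 6) + u(5, -1)*7 = -3/2 + sqrt((-1)**2 + 5**2)*7 = -3/2 + sqrt(1 + 25)*7 = -3/2 + sqrt(26)*7 = -3/2 + 7*sqrt(26)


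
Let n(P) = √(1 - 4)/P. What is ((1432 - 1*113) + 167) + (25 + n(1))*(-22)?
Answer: 936 - 22*I*√3 ≈ 936.0 - 38.105*I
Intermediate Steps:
n(P) = I*√3/P (n(P) = √(-3)/P = (I*√3)/P = I*√3/P)
((1432 - 1*113) + 167) + (25 + n(1))*(-22) = ((1432 - 1*113) + 167) + (25 + I*√3/1)*(-22) = ((1432 - 113) + 167) + (25 + I*√3*1)*(-22) = (1319 + 167) + (25 + I*√3)*(-22) = 1486 + (-550 - 22*I*√3) = 936 - 22*I*√3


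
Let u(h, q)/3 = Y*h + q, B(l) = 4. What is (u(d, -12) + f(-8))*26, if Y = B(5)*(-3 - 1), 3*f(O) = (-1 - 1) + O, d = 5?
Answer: -21788/3 ≈ -7262.7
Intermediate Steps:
f(O) = -⅔ + O/3 (f(O) = ((-1 - 1) + O)/3 = (-2 + O)/3 = -⅔ + O/3)
Y = -16 (Y = 4*(-3 - 1) = 4*(-4) = -16)
u(h, q) = -48*h + 3*q (u(h, q) = 3*(-16*h + q) = 3*(q - 16*h) = -48*h + 3*q)
(u(d, -12) + f(-8))*26 = ((-48*5 + 3*(-12)) + (-⅔ + (⅓)*(-8)))*26 = ((-240 - 36) + (-⅔ - 8/3))*26 = (-276 - 10/3)*26 = -838/3*26 = -21788/3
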